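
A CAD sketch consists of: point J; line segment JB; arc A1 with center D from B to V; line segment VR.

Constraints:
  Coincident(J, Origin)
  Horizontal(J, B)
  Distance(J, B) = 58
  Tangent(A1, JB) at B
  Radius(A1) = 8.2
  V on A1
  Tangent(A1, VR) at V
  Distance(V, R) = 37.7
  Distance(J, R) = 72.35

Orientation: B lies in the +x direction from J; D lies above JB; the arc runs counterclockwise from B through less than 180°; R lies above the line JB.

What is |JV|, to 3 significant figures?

66.7

Checks: |DB| = 8.200 ✓; |DV| = 8.200 ✓; ∠(DV, VR) = 90.00° ✓; |VR| = 37.70 ✓; |JR| = 72.35 ✓.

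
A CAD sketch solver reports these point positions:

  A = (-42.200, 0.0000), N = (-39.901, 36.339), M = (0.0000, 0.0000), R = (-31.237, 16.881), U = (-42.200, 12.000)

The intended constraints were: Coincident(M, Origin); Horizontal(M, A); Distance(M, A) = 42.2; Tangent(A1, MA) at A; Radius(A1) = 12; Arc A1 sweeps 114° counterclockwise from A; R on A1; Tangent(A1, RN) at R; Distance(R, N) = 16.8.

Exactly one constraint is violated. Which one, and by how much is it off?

Distance(R, N) = 16.8 — off by 4.50.

M = (0.00, 0.00) ✓; M.y = 0.00, A.y = 0.00 ✓; |MA| = 42.20 ✓; ∠(UA, AM) = 90.00° ✓; |UA| = 12.00 ✓; bearing(U→R) − bearing(U→A) = 114.0° ✓; |UR| = 12.00 ✓; ∠(UR, RN) = 90.00° ✓; |RN| = 21.30 ✗.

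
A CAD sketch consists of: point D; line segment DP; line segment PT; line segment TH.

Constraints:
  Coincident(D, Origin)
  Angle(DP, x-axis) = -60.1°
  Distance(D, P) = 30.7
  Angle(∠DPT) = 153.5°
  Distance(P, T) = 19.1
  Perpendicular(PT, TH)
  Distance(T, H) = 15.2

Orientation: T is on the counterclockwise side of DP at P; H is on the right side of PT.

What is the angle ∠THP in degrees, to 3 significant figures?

51.5°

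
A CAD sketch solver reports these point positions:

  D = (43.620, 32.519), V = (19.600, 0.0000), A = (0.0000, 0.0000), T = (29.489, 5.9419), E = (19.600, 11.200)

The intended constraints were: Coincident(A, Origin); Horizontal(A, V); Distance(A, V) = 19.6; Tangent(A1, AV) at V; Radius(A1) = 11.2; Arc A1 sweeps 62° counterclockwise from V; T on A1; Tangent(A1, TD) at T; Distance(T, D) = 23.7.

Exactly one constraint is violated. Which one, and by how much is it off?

Distance(T, D) = 23.7 — off by 6.40.

A = (0.00, 0.00) ✓; A.y = 0.00, V.y = 0.00 ✓; |AV| = 19.60 ✓; ∠(EV, VA) = 90.00° ✓; |EV| = 11.20 ✓; bearing(E→T) − bearing(E→V) = 62.00° ✓; |ET| = 11.20 ✓; ∠(ET, TD) = 90.00° ✓; |TD| = 30.10 ✗.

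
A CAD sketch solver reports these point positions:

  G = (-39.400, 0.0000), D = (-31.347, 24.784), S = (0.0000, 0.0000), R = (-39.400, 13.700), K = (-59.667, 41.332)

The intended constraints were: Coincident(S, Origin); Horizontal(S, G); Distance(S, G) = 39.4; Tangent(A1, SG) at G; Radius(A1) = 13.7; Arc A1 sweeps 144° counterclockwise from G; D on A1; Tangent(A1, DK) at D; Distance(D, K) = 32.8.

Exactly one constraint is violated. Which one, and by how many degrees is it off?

Tangent(A1, DK) at D — off by 5.70°.

S = (0.00, 0.00) ✓; S.y = 0.00, G.y = 0.00 ✓; |SG| = 39.40 ✓; ∠(RG, GS) = 90.00° ✓; |RG| = 13.70 ✓; bearing(R→D) − bearing(R→G) = 144.0° ✓; |RD| = 13.70 ✓; ∠(RD, DK) = 84.30° ✗; |DK| = 32.80 ✓.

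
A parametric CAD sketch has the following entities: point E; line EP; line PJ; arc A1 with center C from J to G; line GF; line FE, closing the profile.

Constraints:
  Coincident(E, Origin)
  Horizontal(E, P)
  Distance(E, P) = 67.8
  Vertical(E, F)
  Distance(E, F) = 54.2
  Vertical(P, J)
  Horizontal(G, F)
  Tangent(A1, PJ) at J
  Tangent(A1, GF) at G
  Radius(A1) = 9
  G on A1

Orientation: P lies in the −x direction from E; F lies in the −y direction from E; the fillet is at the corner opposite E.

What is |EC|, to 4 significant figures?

74.17

E is at the origin; EP is horizontal with |EP| = 67.8 and P on the −x side, so P = (-67.80, 0.000). E and F share the same x with |EF| = 54.2 and F on the −y side, so F = (0.000, -54.20). The virtual corner opposite E is at (-67.80, -54.20). The tangent condition forces CJ to be normal to PJ and A1 meets GF tangentially, so CG is at right angles to GF, with radius 9.0, so the center C sits 9.0 in from both sides at C = (-58.80, -45.20). Then |EC| = |C − E| = 74.17.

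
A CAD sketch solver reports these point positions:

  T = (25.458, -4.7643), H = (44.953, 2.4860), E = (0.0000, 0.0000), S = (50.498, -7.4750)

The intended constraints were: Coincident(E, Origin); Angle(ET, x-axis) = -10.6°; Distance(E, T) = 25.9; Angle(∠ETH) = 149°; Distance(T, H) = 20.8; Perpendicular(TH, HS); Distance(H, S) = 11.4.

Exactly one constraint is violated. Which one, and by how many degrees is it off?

Perpendicular(TH, HS) — off by 8.70°.

E = (0.00, 0.00) ✓; ET at -10.60° ✓; |ET| = 25.90 ✓; ∠ETH = 149.0° ✓; |TH| = 20.80 ✓; ∠(TH, HS) = 81.30° ✗; |HS| = 11.40 ✓.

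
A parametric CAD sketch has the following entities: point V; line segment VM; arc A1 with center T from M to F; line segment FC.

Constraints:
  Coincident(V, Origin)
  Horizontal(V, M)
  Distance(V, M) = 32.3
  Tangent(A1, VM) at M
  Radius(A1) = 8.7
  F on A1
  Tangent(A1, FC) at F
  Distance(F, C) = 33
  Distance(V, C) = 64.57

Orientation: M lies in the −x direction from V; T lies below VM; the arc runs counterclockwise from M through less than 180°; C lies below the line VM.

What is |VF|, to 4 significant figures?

40.43

V is at the origin; VM is horizontal with |VM| = 32.3 and M on the −x side, so M = (-32.30, 0.000). The tangent condition forces TM to be normal to VM, so T = M + (0, -8.7) = (-32.30, -8.700). Since TF ⟂ FC (tangency), |TC| = √(8.7² + 33.0²) = 34.13 regardless of where F sits on A1. So C lies on both circle(V, 64.57) and circle(T, 34.13); the below-VM intersection is C = (-54.51, -34.61). F is the foot of the tangent from C: F = (-40.13, -4.909).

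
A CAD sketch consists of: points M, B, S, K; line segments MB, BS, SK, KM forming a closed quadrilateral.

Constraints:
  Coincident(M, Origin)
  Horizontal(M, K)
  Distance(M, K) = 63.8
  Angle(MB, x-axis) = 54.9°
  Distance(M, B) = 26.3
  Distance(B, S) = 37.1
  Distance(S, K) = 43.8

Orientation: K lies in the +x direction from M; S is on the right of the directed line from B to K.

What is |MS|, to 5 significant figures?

27.016

Checks: |BS| = 37.10 ✓; |SK| = 43.80 ✓.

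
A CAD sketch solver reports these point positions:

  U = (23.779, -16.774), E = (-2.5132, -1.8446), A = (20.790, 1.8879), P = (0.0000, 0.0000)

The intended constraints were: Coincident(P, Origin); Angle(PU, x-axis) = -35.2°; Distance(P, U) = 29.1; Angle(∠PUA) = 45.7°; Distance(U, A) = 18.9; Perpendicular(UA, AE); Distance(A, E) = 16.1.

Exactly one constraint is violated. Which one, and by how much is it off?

Distance(A, E) = 16.1 — off by 7.50.

P = (0.00, 0.00) ✓; PU at -35.20° ✓; |PU| = 29.10 ✓; ∠PUA = 45.70° ✓; |UA| = 18.90 ✓; ∠(UA, AE) = 90.00° ✓; |AE| = 23.60 ✗.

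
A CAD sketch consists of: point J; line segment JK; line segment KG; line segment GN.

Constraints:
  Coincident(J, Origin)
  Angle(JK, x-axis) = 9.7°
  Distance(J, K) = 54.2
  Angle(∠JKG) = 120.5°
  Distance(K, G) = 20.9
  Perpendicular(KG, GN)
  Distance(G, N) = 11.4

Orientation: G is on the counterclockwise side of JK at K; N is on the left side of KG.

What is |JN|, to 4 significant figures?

59.91

∠JKG = 120.5°, so KG runs at 9.7° + (180° − 120.5°) = 69.20° from the x-axis; with |KG| = 20.9, G = K + 20.9·(cos 69.20°, sin 69.20°) = (60.85, 28.67). KG ⟂ GN; with |GN| = 11.4 on the left of KG, N = G + 11.4·(-0.9348, 0.3551) = (50.19, 32.72). Then |JN| = |N − J| = 59.91.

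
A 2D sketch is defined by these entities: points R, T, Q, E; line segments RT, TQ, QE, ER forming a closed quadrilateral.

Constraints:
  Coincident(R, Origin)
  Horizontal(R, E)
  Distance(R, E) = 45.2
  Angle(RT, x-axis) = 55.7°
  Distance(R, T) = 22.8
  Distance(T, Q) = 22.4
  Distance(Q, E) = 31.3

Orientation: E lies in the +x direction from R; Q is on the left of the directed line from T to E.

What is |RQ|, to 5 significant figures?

43.729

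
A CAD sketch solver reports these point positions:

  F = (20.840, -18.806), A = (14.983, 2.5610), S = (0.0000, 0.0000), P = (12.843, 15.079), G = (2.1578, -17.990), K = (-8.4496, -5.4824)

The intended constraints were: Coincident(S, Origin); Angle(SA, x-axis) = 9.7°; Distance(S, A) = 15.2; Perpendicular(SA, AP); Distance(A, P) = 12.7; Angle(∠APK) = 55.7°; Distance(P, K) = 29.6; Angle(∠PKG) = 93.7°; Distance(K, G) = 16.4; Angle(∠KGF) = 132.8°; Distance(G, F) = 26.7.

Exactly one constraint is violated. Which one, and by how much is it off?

Distance(G, F) = 26.7 — off by 8.00.

S = (0.00, 0.00) ✓; SA at 9.700° ✓; |SA| = 15.20 ✓; ∠(SA, AP) = 90.00° ✓; |AP| = 12.70 ✓; ∠APK = 55.70° ✓; |PK| = 29.60 ✓; ∠PKG = 93.70° ✓; |KG| = 16.40 ✓; ∠KGF = 132.8° ✓; |GF| = 18.70 ✗.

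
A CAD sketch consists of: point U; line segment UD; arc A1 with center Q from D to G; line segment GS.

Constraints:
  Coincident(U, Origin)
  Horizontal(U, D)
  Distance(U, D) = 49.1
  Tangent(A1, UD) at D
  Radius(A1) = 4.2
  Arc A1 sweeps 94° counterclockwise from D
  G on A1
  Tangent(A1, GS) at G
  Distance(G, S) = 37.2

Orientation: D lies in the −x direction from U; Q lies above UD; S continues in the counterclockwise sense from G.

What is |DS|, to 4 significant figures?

41.63

U is at the origin; UD is horizontal with |UD| = 49.1 and D on the −x side, so D = (-49.10, 0.000). Tangency of A1 to UD means the radius QD is perpendicular to UD, so Q = D + (0, 4.2) = (-49.10, 4.200). On A1, D sits at bearing -90° from Q; a 94° counterclockwise sweep puts G at bearing 4°, so G = Q + 4.2·(cos 4°, sin 4°) = (-44.91, 4.493). Since A1 is tangent to GS there, QG ⟂ GS, so GS runs along (−sin 4°, cos 4°); with |GS| = 37.2, S = (-47.51, 41.60). Then |DS| = |S − D| = 41.63.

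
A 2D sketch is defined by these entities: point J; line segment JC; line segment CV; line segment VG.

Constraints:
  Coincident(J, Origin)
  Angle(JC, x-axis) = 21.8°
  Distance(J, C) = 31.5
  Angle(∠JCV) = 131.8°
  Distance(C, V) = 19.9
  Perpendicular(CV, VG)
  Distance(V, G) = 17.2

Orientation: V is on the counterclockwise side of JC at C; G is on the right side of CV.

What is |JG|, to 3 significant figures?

57.7

J is at the origin; JC runs at 21.8° with length 31.5, so C = 31.5·(cos 21.8°, sin 21.8°) = (29.2, 11.7). ∠JCV = 131.8°, so CV runs at 21.8° + (180° − 131.8°) = 70.0° from the x-axis; with |CV| = 19.9, V = C + 19.9·(cos 70.0°, sin 70.0°) = (36.1, 30.4). CV is perpendicular to VG; with |VG| = 17.2 on the right of CV, G = V + 17.2·(0.940, -0.342) = (52.2, 24.5). Then |JG| = |G − J| = 57.7.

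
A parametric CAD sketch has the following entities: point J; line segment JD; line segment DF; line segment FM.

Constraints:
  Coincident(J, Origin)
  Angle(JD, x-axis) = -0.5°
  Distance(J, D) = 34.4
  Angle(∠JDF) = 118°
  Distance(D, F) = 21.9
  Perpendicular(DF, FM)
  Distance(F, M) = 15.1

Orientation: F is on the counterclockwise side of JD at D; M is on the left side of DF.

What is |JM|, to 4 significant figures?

41.00

∠JDF = 118.0°, so DF runs at -0.5° + (180° − 118.0°) = 61.50° from the x-axis; with |DF| = 21.9, F = D + 21.9·(cos 61.50°, sin 61.50°) = (44.85, 18.95). The perpendicularity gives FM at right angles to DF; with |FM| = 15.1 on the left of DF, M = F + 15.1·(-0.8788, 0.4772) = (31.58, 26.15). Then |JM| = |M − J| = 41.00.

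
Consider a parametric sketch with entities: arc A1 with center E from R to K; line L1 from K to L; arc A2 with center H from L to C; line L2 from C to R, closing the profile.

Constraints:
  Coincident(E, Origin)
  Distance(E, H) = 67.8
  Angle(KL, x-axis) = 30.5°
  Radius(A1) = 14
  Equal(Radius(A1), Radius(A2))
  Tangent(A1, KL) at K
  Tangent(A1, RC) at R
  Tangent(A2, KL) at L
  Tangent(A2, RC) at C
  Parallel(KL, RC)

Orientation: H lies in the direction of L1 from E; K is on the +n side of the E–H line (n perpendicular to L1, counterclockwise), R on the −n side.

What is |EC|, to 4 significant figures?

69.23

The slot axis is L1's direction at 30.5°, so u = (cos 30.5°, sin 30.5°) = (0.8616, 0.5075) and n = (−sin 30.5°, cos 30.5°) = (-0.5075, 0.8616). E is at the origin and H lies 67.8 along u from E, so H = 67.8·u = (58.42, 34.41). Tangency of A1 to both parallel lines with radius 14.0 puts K and R at E ± 14.0·n: K = (-7.106, 12.06), R = (7.106, -12.06). Equal radii place L and C the same way about H: L = H + 14.0·n = (51.31, 46.47), C = H − 14.0·n = (65.52, 22.35). Then |EC| = |C − E| = 69.23.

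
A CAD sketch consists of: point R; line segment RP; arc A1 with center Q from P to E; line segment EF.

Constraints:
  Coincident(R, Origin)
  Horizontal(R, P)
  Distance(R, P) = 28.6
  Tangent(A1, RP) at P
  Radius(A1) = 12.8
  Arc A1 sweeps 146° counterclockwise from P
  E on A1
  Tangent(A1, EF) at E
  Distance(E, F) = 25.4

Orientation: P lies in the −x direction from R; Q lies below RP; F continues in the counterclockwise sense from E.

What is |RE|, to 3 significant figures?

42.7

A1 meets RP tangentially, so QP is at right angles to RP, so Q = P + (0, -12.8) = (-28.6, -12.8). On A1, P sits at bearing 90° from Q; a 146° counterclockwise sweep puts E at bearing 236°, so E = Q + 12.8·(cos 236°, sin 236°) = (-35.8, -23.4). Then |RE| = |E − R| = 42.7.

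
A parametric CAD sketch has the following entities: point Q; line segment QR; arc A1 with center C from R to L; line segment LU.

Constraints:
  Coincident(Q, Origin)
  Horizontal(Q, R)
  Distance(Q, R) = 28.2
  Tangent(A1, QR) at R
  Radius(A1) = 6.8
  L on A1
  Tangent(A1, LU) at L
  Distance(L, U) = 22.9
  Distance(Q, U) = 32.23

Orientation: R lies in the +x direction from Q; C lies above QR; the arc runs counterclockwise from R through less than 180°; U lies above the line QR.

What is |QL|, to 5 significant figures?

34.952

Q is at the origin; QR is horizontal with |QR| = 28.2 and R on the +x side, so R = (28.200, 0.0000). Tangency of A1 to QR means the radius CR is perpendicular to QR, so C = R + (0, 6.8) = (28.200, 6.8000). Since CL ⟂ LU (tangency), |CU| = √(6.8² + 22.9²) = 23.888 regardless of where L sits on A1. So U lies on both circle(Q, 32.23) and circle(C, 23.888); the above-QR intersection is U = (16.551, 27.656). L is the foot of the tangent from U: L = (32.947, 11.669).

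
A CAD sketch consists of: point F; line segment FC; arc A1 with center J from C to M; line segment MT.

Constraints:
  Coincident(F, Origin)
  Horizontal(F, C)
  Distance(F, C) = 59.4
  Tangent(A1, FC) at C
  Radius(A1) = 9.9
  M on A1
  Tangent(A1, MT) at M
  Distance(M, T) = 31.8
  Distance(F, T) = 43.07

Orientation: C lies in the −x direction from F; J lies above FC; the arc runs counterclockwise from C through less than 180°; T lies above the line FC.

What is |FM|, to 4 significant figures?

51.75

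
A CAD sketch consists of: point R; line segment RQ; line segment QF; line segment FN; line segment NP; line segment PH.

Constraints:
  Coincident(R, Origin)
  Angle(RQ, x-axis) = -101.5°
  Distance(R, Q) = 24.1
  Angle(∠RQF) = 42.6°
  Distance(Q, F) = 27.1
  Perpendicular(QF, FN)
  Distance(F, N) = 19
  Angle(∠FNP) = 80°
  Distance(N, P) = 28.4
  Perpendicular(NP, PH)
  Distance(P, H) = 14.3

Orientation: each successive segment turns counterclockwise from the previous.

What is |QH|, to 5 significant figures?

1.6147

R is at the origin; RQ runs at -101.5° with length 24.1, so Q = (-4.8048, -23.616). ∠RQF = 42.6° gives QF at 35.900° from the x-axis; with |QF| = 27.1, F = (17.147, -7.7255). QF ⟂ FN, so FN runs at 125.90°; with |FN| = 19.0, N = (6.0063, 7.6653). ∠FNP = 80.0° gives NP at -134.10° from the x-axis; with |NP| = 28.4, P = (-13.758, -12.729). NP is perpendicular to PH, so PH runs at -44.100°; with |PH| = 14.3, H = (-3.4884, -22.681). Then |QH| = |H − Q| = 1.6147.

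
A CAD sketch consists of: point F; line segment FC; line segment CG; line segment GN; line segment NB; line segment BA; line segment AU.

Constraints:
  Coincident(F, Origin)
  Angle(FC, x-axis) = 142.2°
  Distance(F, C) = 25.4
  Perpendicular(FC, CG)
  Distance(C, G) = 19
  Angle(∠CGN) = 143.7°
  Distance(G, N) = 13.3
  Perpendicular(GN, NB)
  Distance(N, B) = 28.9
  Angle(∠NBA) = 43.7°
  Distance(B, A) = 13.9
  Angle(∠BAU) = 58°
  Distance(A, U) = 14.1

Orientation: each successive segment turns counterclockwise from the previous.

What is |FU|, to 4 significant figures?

23.74

F is at the origin; FC runs at 142.2° with length 25.4, so C = (-20.07, 15.57). FC ⟂ CG, so CG runs at -127.8°; with |CG| = 19.0, G = (-31.72, 0.5549). ∠CGN = 143.7° gives GN at -91.50° from the x-axis; with |GN| = 13.3, N = (-32.06, -12.74). GN ⟂ NB, so NB runs at -1.500°; with |NB| = 28.9, B = (-3.173, -13.50). ∠NBA = 43.7° gives BA at 134.8° from the x-axis; with |BA| = 13.9, A = (-12.97, -3.634). ∠BAU = 58.0° gives AU at -103.2° from the x-axis; with |AU| = 14.1, U = (-16.19, -17.36). Then |FU| = |U − F| = 23.74.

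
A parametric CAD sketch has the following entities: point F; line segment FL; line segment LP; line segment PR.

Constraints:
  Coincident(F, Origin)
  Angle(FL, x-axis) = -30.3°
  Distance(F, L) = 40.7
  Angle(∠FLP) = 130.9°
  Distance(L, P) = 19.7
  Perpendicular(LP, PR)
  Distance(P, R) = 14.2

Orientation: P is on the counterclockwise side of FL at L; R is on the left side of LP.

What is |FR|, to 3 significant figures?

49.2

∠FLP = 130.9°, so LP runs at -30.3° + (180° − 130.9°) = 18.8° from the x-axis; with |LP| = 19.7, P = L + 19.7·(cos 18.8°, sin 18.8°) = (53.8, -14.2). LP is perpendicular to PR; with |PR| = 14.2 on the left of LP, R = P + 14.2·(-0.322, 0.947) = (49.2, -0.743). Then |FR| = |R − F| = 49.2.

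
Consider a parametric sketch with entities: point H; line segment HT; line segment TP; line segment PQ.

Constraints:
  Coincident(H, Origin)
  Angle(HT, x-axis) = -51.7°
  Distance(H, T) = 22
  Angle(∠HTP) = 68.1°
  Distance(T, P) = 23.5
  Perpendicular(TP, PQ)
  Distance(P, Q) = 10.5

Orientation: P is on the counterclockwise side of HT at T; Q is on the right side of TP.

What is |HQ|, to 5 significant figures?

34.489

H is at the origin; HT runs at -51.7° with length 22.0, so T = 22.0·(cos -51.7°, sin -51.7°) = (13.635, -17.265). ∠HTP = 68.1°, so TP runs at -51.7° + (180° − 68.1°) = 60.200° from the x-axis; with |TP| = 23.5, P = T + 23.5·(cos 60.200°, sin 60.200°) = (25.314, 3.1274). TP ⟂ PQ; with |PQ| = 10.5 on the right of TP, Q = P + 10.5·(0.86777, -0.49697) = (34.426, -2.0908). Then |HQ| = |Q − H| = 34.489.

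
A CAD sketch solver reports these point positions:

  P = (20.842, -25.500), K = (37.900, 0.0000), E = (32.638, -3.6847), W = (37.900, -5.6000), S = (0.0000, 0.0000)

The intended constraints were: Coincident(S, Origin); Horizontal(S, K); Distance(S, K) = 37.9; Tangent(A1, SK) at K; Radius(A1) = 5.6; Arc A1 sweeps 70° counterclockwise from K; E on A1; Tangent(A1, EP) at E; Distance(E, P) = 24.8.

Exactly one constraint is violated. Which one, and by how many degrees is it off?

Tangent(A1, EP) at E — off by 8.40°.

S = (0.00, 0.00) ✓; S.y = 0.00, K.y = 0.00 ✓; |SK| = 37.90 ✓; ∠(WK, KS) = 90.00° ✓; |WK| = 5.600 ✓; bearing(W→E) − bearing(W→K) = 70.00° ✓; |WE| = 5.600 ✓; ∠(WE, EP) = 98.40° ✗; |EP| = 24.80 ✓.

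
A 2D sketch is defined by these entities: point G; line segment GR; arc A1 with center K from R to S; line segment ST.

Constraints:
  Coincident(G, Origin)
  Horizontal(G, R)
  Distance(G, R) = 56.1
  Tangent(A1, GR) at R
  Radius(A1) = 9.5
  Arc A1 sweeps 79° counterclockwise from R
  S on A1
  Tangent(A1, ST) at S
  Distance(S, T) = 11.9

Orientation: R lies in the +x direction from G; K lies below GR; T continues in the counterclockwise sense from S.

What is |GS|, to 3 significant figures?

47.4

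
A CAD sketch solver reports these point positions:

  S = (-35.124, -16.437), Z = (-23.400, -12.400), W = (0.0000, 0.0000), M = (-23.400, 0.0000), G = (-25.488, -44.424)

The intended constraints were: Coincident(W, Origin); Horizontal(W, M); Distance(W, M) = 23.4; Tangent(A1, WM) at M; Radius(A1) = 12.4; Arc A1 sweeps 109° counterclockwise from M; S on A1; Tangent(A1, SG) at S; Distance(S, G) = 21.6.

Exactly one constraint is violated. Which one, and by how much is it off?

Distance(S, G) = 21.6 — off by 8.00.

W = (0.00, 0.00) ✓; W.y = 0.00, M.y = 0.00 ✓; |WM| = 23.40 ✓; ∠(ZM, MW) = 90.00° ✓; |ZM| = 12.40 ✓; bearing(Z→S) − bearing(Z→M) = 109.0° ✓; |ZS| = 12.40 ✓; ∠(ZS, SG) = 90.00° ✓; |SG| = 29.60 ✗.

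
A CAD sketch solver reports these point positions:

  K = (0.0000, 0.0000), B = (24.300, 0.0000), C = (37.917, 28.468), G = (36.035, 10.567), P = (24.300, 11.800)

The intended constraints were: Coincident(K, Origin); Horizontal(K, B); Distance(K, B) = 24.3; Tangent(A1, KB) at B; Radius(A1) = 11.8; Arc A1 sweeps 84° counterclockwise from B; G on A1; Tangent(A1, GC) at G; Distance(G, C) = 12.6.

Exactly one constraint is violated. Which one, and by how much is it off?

Distance(G, C) = 12.6 — off by 5.40.

K = (0.00, 0.00) ✓; K.y = 0.00, B.y = 0.00 ✓; |KB| = 24.30 ✓; ∠(PB, BK) = 90.00° ✓; |PB| = 11.80 ✓; bearing(P→G) − bearing(P→B) = 84.00° ✓; |PG| = 11.80 ✓; ∠(PG, GC) = 90.00° ✓; |GC| = 18.00 ✗.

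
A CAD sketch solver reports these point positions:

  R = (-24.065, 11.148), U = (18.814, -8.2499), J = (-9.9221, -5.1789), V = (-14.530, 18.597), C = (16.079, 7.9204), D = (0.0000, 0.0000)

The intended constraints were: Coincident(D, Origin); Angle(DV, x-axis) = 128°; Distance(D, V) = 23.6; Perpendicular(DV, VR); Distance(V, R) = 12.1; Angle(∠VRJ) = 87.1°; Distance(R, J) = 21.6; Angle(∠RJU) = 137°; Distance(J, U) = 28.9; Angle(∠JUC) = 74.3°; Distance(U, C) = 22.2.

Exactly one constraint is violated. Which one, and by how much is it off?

Distance(U, C) = 22.2 — off by 5.80.

D = (0.00, 0.00) ✓; DV at 128.0° ✓; |DV| = 23.60 ✓; ∠(DV, VR) = 90.00° ✓; |VR| = 12.10 ✓; ∠VRJ = 87.10° ✓; |RJ| = 21.60 ✓; ∠RJU = 137.0° ✓; |JU| = 28.90 ✓; ∠JUC = 74.30° ✓; |UC| = 16.40 ✗.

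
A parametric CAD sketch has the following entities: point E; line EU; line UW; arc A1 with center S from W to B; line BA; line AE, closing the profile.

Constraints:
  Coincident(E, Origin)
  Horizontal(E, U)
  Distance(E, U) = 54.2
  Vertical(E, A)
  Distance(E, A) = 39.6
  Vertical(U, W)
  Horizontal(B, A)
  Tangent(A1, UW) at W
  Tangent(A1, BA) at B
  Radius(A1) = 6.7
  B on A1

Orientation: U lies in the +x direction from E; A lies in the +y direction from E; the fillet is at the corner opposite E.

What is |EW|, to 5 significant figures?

63.404

E is at the origin; E and U share the same y with |EU| = 54.2 and U on the +x side, so U = (54.200, 0.0000). EA is vertical with |EA| = 39.6 and A on the +y side, so A = (0.0000, 39.600). The virtual corner opposite E is at (54.200, 39.600). The tangent condition forces SW to be normal to UW and A1 meets BA tangentially, so SB is at right angles to BA, with radius 6.7, so the center S sits 6.7 in from both sides at S = (47.500, 32.900). That places the tangent points at W = (54.200, 32.900) on UW and B = (47.500, 39.600) on BA. Then |EW| = |W − E| = 63.404.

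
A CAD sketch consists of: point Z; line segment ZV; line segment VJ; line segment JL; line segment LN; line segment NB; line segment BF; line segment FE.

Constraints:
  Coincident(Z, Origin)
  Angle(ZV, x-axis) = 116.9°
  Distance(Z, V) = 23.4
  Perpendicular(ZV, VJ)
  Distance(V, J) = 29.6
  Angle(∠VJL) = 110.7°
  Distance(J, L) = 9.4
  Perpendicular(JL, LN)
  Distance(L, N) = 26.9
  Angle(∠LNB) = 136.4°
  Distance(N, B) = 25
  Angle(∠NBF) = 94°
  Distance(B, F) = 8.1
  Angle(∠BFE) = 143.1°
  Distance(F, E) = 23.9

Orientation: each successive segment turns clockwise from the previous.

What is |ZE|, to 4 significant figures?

36.62

Z is at the origin; ZV runs at 116.9° with length 23.4, so V = (-10.59, 20.87). The perpendicularity gives VJ at right angles to ZV, so VJ runs at 26.90°; with |VJ| = 29.6, J = (15.81, 34.26). ∠VJL = 110.7° gives JL at -42.40° from the x-axis; with |JL| = 9.4, L = (22.75, 27.92). JL ⟂ LN, so LN runs at -132.4°; with |LN| = 26.9, N = (4.613, 8.057). ∠LNB = 136.4° gives NB at -176.0° from the x-axis; with |NB| = 25.0, B = (-20.33, 6.313). ∠NBF = 94.0° gives BF at 98.00° from the x-axis; with |BF| = 8.1, F = (-21.45, 14.33). ∠BFE = 143.1° gives FE at 61.10° from the x-axis; with |FE| = 23.9, E = (-9.903, 35.26). Then |ZE| = |E − Z| = 36.62.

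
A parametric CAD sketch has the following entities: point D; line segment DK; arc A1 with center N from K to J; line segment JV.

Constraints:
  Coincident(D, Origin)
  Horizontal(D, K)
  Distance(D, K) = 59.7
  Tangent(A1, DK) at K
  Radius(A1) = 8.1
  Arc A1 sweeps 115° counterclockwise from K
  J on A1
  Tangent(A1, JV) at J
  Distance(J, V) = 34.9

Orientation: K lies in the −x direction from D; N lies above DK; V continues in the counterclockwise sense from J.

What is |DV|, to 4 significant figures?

79.79

D is at the origin; D and K share the same y with |DK| = 59.7 and K on the −x side, so K = (-59.70, 0.000). A1 meets DK tangentially, so NK is at right angles to DK, so N = K + (0, 8.1) = (-59.70, 8.100). On A1, K sits at bearing -90° from N; a 115° counterclockwise sweep puts J at bearing 25°, so J = N + 8.1·(cos 25°, sin 25°) = (-52.36, 11.52). The tangent condition forces NJ to be normal to JV, so JV runs along (−sin 25°, cos 25°); with |JV| = 34.9, V = (-67.11, 43.15). Then |DV| = |V − D| = 79.79.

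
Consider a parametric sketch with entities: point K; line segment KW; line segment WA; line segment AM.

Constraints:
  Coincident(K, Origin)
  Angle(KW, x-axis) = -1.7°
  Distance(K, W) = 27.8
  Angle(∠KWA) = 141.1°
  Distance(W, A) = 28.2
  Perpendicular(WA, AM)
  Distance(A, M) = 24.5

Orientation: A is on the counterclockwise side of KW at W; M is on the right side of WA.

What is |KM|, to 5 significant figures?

65.146

K is at the origin; KW runs at -1.7° with length 27.8, so W = 27.8·(cos -1.7°, sin -1.7°) = (27.788, -0.82472). ∠KWA = 141.1°, so WA runs at -1.7° + (180° − 141.1°) = 37.200° from the x-axis; with |WA| = 28.2, A = W + 28.2·(cos 37.200°, sin 37.200°) = (50.250, 16.225). WA is perpendicular to AM; with |AM| = 24.5 on the right of WA, M = A + 24.5·(0.60460, -0.79653) = (65.063, -3.2900). Then |KM| = |M − K| = 65.146.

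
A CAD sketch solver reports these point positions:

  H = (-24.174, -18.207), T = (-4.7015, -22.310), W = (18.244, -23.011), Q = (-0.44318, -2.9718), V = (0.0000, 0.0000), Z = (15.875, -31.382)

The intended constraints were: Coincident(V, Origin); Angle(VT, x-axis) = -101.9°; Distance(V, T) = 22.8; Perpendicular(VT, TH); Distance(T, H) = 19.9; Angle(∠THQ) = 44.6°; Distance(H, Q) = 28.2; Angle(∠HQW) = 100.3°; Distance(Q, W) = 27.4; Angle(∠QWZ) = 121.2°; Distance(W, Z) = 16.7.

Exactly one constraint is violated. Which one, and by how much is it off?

Distance(W, Z) = 16.7 — off by 8.00.

V = (0.00, 0.00) ✓; VT at -101.9° ✓; |VT| = 22.80 ✓; ∠(VT, TH) = 90.00° ✓; |TH| = 19.90 ✓; ∠THQ = 44.60° ✓; |HQ| = 28.20 ✓; ∠HQW = 100.3° ✓; |QW| = 27.40 ✓; ∠QWZ = 121.2° ✓; |WZ| = 8.700 ✗.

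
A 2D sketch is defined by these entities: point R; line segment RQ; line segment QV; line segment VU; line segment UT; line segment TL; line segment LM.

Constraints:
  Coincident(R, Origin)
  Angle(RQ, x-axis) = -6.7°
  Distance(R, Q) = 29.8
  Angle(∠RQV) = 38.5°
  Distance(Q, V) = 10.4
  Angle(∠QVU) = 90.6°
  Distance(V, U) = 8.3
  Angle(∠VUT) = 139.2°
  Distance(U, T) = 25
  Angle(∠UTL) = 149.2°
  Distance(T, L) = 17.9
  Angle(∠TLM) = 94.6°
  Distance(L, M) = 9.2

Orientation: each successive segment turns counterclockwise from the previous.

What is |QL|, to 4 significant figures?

40.17

R is at the origin; RQ runs at -6.7° with length 29.8, so Q = (29.60, -3.477). ∠RQV = 38.5° gives QV at 134.8° from the x-axis; with |QV| = 10.4, V = (22.27, 3.903). ∠QVU = 90.6° gives VU at -135.8° from the x-axis; with |VU| = 8.3, U = (16.32, -1.884). ∠VUT = 139.2° gives UT at -95.00° from the x-axis; with |UT| = 25.0, T = (14.14, -26.79). ∠UTL = 149.2° gives TL at -64.20° from the x-axis; with |TL| = 17.9, L = (21.93, -42.90). Then |QL| = |L − Q| = 40.17.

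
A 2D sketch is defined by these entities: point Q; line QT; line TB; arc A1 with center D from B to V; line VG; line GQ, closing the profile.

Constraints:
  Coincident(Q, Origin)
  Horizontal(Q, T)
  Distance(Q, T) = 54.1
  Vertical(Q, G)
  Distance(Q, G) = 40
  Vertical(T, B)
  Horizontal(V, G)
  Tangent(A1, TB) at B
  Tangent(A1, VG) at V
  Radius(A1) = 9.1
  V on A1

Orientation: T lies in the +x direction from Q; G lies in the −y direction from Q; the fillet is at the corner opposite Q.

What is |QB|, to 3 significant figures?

62.3

The virtual corner opposite Q is at (54.1, -40.0). The tangent condition forces DB to be normal to TB and the tangent condition forces DV to be normal to VG, with radius 9.1, so the center D sits 9.1 in from both sides at D = (45.0, -30.9). That places the tangent points at B = (54.1, -30.9) on TB and V = (45.0, -40.0) on VG. Then |QB| = |B − Q| = 62.3.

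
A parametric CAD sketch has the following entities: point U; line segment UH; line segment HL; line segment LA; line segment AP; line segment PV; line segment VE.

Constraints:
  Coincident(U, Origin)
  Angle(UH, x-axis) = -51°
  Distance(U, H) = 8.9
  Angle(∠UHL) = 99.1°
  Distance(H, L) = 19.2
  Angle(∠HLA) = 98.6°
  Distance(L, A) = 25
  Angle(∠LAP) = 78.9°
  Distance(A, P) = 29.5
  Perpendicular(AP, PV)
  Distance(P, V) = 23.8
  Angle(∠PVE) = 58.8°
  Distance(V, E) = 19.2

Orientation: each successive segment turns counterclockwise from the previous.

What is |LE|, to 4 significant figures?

13.50

U is at the origin; UH runs at -51.0° with length 8.9, so H = (5.601, -6.917). ∠UHL = 99.1° gives HL at 29.90° from the x-axis; with |HL| = 19.2, L = (22.25, 2.654). ∠HLA = 98.6° gives LA at 111.3° from the x-axis; with |LA| = 25.0, A = (13.16, 25.95). ∠LAP = 78.9° gives AP at -147.6° from the x-axis; with |AP| = 29.5, P = (-11.74, 10.14). AP is perpendicular to PV, so PV runs at -57.60°; with |PV| = 23.8, V = (1.009, -9.955). ∠PVE = 58.8° gives VE at 63.60° from the x-axis; with |VE| = 19.2, E = (9.546, 7.242). Then |LE| = |E − L| = 13.50.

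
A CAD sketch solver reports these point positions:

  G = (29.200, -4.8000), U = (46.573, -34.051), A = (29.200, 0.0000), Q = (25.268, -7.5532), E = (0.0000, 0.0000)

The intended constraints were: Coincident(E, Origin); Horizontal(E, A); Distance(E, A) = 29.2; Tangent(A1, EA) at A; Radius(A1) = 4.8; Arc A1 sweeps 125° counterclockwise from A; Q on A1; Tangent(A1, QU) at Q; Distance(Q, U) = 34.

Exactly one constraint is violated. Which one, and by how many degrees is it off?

Tangent(A1, QU) at Q — off by 3.80°.

E = (0.00, 0.00) ✓; E.y = 0.00, A.y = 0.00 ✓; |EA| = 29.20 ✓; ∠(GA, AE) = 90.00° ✓; |GA| = 4.800 ✓; bearing(G→Q) − bearing(G→A) = 125.0° ✓; |GQ| = 4.800 ✓; ∠(GQ, QU) = 86.20° ✗; |QU| = 34.00 ✓.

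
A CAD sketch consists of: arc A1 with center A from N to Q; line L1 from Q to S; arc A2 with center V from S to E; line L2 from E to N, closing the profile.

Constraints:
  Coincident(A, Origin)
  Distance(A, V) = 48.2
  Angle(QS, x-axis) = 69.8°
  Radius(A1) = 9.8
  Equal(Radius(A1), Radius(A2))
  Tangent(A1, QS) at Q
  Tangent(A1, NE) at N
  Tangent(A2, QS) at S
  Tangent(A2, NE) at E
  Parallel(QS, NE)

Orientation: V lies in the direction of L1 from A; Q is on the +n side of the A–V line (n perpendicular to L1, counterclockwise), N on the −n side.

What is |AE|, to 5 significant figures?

49.186

The slot axis is L1's direction at 69.8°, so u = (cos 69.8°, sin 69.8°) = (0.34530, 0.93849) and n = (−sin 69.8°, cos 69.8°) = (-0.93849, 0.34530). A is at the origin and V lies 48.2 along u from A, so V = 48.2·u = (16.643, 45.235). Tangency of A1 to both parallel lines with radius 9.8 puts Q and N at A ± 9.8·n: Q = (-9.1972, 3.3839), N = (9.1972, -3.3839). Equal radii place S and E the same way about V: S = V + 9.8·n = (7.4461, 48.619), E = V − 9.8·n = (25.841, 41.851). Then |AE| = |E − A| = 49.186.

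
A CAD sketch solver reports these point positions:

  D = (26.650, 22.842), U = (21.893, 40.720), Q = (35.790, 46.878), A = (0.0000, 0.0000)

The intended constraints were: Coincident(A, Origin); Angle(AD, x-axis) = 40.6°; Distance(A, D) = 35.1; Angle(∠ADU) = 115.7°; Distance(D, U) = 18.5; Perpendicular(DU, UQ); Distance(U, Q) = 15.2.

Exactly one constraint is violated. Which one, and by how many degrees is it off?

Perpendicular(DU, UQ) — off by 9.00°.

A = (0.00, 0.00) ✓; AD at 40.60° ✓; |AD| = 35.10 ✓; ∠ADU = 115.7° ✓; |DU| = 18.50 ✓; ∠(DU, UQ) = 81.00° ✗; |UQ| = 15.20 ✓.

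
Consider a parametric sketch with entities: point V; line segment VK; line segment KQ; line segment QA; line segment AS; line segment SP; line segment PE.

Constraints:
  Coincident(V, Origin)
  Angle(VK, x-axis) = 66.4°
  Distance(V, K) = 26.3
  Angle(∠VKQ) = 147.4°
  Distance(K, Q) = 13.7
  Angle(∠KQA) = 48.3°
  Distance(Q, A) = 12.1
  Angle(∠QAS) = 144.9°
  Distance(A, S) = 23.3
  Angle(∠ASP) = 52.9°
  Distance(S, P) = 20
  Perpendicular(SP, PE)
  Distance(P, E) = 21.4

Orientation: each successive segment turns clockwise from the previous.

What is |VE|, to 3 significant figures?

34.1

V is at the origin; VK runs at 66.4° with length 26.3, so K = (10.5, 24.1). ∠VKQ = 147.4° gives KQ at 33.8° from the x-axis; with |KQ| = 13.7, Q = (21.9, 31.7). ∠KQA = 48.3° gives QA at -97.9° from the x-axis; with |QA| = 12.1, A = (20.3, 19.7). ∠QAS = 144.9° gives AS at -133° from the x-axis; with |AS| = 23.3, S = (4.36, 2.70). ∠ASP = 52.9° gives SP at 99.9° from the x-axis; with |SP| = 20.0, P = (0.921, 22.4). SP ⟂ PE, so PE runs at 9.90°; with |PE| = 21.4, E = (22.0, 26.1). Then |VE| = |E − V| = 34.1.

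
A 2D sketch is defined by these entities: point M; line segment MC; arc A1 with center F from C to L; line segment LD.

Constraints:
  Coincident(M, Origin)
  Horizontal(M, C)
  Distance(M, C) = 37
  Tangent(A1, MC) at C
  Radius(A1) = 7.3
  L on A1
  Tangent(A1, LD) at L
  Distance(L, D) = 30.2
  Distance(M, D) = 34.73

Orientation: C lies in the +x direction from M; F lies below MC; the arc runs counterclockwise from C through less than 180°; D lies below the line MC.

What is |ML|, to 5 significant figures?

30.792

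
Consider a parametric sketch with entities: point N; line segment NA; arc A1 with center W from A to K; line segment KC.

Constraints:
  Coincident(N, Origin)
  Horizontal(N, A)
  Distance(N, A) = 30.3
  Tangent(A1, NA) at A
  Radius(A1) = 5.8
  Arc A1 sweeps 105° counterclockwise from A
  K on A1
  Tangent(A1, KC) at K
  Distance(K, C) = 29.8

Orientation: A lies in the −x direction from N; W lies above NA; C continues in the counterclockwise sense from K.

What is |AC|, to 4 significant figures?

36.15

N is at the origin; NA is horizontal with |NA| = 30.3 and A on the −x side, so A = (-30.30, 0.000). A1 meets NA tangentially, so WA is at right angles to NA, so W = A + (0, 5.8) = (-30.30, 5.800). On A1, A sits at bearing -90° from W; a 105° counterclockwise sweep puts K at bearing 15°, so K = W + 5.8·(cos 15°, sin 15°) = (-24.70, 7.301). Since A1 is tangent to KC there, WK ⟂ KC, so KC runs along (−sin 15°, cos 15°); with |KC| = 29.8, C = (-32.41, 36.09). Then |AC| = |C − A| = 36.15.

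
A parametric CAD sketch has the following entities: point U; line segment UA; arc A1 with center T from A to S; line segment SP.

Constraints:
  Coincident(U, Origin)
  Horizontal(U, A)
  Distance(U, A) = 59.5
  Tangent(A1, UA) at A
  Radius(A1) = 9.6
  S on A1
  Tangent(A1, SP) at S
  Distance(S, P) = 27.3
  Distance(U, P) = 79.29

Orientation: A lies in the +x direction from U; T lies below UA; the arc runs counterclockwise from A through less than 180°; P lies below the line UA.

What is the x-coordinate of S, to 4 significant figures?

52.32

U is at the origin; U and A share the same y with |UA| = 59.5 and A on the +x side, so A = (59.50, 0.000). A1 meets UA tangentially, so TA is at right angles to UA, so T = A + (0, -9.6) = (59.50, -9.600). Since TS ⟂ SP (tangency), |TP| = √(9.6² + 27.3²) = 28.94 regardless of where S sits on A1. So P lies on both circle(U, 79.29) and circle(T, 28.94); the below-UA intersection is P = (70.45, -36.39). S is the foot of the tangent from P: S = (52.32, -15.97).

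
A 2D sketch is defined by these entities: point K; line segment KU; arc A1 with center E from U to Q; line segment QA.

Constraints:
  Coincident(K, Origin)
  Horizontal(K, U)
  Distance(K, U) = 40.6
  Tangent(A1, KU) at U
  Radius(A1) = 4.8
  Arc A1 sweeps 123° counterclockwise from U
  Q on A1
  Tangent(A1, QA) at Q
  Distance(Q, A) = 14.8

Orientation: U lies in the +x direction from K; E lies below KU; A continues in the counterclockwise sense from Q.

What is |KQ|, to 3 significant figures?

37.3

A1 meets KU tangentially, so EU is at right angles to KU, so E = U + (0, -4.8) = (40.6, -4.80). On A1, U sits at bearing 90° from E; a 123° counterclockwise sweep puts Q at bearing 213°, so Q = E + 4.8·(cos 213°, sin 213°) = (36.6, -7.41). Then |KQ| = |Q − K| = 37.3.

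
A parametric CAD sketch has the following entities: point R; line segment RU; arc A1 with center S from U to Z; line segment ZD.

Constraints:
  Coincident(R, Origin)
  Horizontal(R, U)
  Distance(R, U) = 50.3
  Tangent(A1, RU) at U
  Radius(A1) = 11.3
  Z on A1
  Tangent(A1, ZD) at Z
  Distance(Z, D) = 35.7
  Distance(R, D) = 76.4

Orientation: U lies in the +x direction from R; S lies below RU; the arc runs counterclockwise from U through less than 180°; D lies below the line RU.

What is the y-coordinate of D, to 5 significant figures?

-47.513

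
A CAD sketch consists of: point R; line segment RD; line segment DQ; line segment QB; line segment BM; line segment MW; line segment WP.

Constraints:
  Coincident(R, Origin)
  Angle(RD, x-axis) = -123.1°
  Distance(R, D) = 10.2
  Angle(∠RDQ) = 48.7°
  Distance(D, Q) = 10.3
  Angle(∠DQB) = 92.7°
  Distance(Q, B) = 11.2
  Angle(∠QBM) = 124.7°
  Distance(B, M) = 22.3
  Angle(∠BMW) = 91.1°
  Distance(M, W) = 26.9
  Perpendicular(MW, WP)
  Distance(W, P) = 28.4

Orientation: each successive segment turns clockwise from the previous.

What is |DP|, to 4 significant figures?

14.07

R is at the origin; RD runs at -123.1° with length 10.2, so D = (-5.570, -8.545). ∠RDQ = 48.7° gives DQ at 105.6° from the x-axis; with |DQ| = 10.3, Q = (-8.340, 1.376). ∠DQB = 92.7° gives QB at 18.30° from the x-axis; with |QB| = 11.2, B = (2.293, 4.893). ∠QBM = 124.7° gives BM at -37.00° from the x-axis; with |BM| = 22.3, M = (20.10, -8.528). ∠BMW = 91.1° gives MW at -125.9° from the x-axis; with |MW| = 26.9, W = (4.330, -30.32). The perpendicularity gives WP at right angles to MW, so WP runs at 144.1°; with |WP| = 28.4, P = (-18.68, -13.67). Then |DP| = |P − D| = 14.07.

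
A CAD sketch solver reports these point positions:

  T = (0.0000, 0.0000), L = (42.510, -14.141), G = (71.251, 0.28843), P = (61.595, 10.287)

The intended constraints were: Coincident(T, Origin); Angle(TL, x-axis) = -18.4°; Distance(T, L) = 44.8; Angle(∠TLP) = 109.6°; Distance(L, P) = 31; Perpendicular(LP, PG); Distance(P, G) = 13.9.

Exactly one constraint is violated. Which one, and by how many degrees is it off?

Perpendicular(LP, PG) — off by 8.00°.

T = (0.00, 0.00) ✓; TL at -18.40° ✓; |TL| = 44.80 ✓; ∠TLP = 109.6° ✓; |LP| = 31.00 ✓; ∠(LP, PG) = 98.00° ✗; |PG| = 13.90 ✓.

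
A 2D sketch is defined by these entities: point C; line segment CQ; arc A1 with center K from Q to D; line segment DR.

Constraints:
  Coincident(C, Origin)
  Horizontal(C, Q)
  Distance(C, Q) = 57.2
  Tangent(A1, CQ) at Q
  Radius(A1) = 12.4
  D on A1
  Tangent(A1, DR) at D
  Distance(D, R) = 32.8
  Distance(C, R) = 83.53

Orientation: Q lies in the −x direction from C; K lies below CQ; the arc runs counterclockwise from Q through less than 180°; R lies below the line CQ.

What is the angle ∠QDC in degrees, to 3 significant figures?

34.4°

Checks: |CQ| = 57.20 ✓; |KQ| = 12.40 ✓; |KD| = 12.40 ✓; ∠(KD, DR) = 90.00° ✓; |DR| = 32.80 ✓; |CR| = 83.53 ✓.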